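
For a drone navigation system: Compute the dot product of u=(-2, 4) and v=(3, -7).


u . v = u_x*v_x + u_y*v_y = (-2)*3 + 4*(-7)
= (-6) + (-28) = -34

-34


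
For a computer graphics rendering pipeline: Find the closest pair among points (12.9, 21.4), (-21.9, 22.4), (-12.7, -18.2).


d(P0,P1) = 34.8144, d(P0,P2) = 47.1542, d(P1,P2) = 41.6293
Closest: P0 and P1

Closest pair: (12.9, 21.4) and (-21.9, 22.4), distance = 34.8144


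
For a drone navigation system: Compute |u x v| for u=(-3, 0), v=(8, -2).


|u x v| = |(-3)*(-2) - 0*8|
= |6 - 0| = 6

6


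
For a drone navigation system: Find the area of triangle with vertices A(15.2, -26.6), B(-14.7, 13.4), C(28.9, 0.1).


Area = |x_A(y_B-y_C) + x_B(y_C-y_A) + x_C(y_A-y_B)|/2
= |202.16 + (-392.49) + (-1156)|/2
= 1346.33/2 = 673.165

673.165


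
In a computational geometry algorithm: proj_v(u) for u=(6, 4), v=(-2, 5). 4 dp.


u.v = 8, |v| = sqrt(29) = 5.3852
Scalar projection = u.v / |v| = 8 / sqrt(29) = 1.4856

1.4856


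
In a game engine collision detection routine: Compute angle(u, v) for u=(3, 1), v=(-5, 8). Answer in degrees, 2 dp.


u.v = -7, |u| = sqrt(10) = 3.1623, |v| = sqrt(89) = 9.434
cos(theta) = u.v/(|u||v|) = -7/sqrt(890) = -0.234641
theta = acos(-0.234641) = 103.57 degrees

103.57 degrees


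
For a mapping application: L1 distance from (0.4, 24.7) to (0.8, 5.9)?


|0.4-0.8| + |24.7-5.9| = 0.4 + 18.8 = 19.2

19.2


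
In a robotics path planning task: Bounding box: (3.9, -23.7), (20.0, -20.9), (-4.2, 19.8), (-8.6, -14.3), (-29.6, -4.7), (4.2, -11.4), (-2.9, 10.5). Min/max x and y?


x range: [-29.6, 20]
y range: [-23.7, 19.8]
Bounding box: (-29.6,-23.7) to (20,19.8)

(-29.6,-23.7) to (20,19.8)


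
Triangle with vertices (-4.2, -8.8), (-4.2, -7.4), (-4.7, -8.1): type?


Side lengths squared: AB^2=1.96, BC^2=0.74, CA^2=0.74
Sorted: [0.74, 0.74, 1.96]
By sides: Isosceles, By angles: Obtuse

Isosceles, Obtuse


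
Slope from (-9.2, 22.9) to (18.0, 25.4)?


slope = (y2-y1)/(x2-x1) = (25.4-22.9)/(18-(-9.2)) = 2.5/27.2 = 0.0919

0.0919


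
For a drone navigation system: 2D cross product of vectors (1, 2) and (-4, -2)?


u x v = u_x*v_y - u_y*v_x = 1*(-2) - 2*(-4)
= (-2) - (-8) = 6

6


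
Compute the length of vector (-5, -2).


|u| = sqrt((-5)^2 + (-2)^2) = sqrt(29) = 5.3852

5.3852


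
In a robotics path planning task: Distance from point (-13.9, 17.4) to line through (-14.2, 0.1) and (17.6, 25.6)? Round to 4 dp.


|cross product| = 542.49
|line direction| = sqrt(1661.49) = 40.7614
Distance = 542.49/sqrt(1661.49) = 13.3089

13.3089


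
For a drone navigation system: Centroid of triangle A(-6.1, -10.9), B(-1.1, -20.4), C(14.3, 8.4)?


Centroid = ((x_A+x_B+x_C)/3, (y_A+y_B+y_C)/3)
= (((-6.1)+(-1.1)+14.3)/3, ((-10.9)+(-20.4)+8.4)/3)
= (2.3667, -7.6333)

(2.3667, -7.6333)


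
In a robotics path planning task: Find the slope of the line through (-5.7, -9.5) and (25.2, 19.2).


slope = (y2-y1)/(x2-x1) = (19.2-(-9.5))/(25.2-(-5.7)) = 28.7/30.9 = 0.9288

0.9288


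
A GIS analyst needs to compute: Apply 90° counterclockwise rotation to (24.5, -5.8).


90° CCW: (x,y) -> (-y, x)
(24.5,-5.8) -> (5.8, 24.5)

(5.8, 24.5)


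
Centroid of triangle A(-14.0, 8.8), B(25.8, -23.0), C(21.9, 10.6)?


Centroid = ((x_A+x_B+x_C)/3, (y_A+y_B+y_C)/3)
= (((-14)+25.8+21.9)/3, (8.8+(-23)+10.6)/3)
= (11.2333, -1.2)

(11.2333, -1.2)


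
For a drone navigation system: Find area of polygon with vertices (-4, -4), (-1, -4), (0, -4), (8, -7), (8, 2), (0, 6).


Shoelace sum: ((-4)*(-4) - (-1)*(-4)) + ((-1)*(-4) - 0*(-4)) + (0*(-7) - 8*(-4)) + (8*2 - 8*(-7)) + (8*6 - 0*2) + (0*(-4) - (-4)*6)
= 192
Area = |192|/2 = 96

96


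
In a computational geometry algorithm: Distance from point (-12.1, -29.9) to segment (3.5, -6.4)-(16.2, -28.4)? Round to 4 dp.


Project P onto AB: t = 0.4942 (clamped to [0,1])
Closest point on segment: (9.7759, -17.2716)
Distance: 25.2593

25.2593


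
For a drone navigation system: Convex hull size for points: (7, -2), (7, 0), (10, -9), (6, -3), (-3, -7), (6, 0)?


Convex hull vertices (CCW): (-3, -7), (10, -9), (7, 0), (6, 0)
Count = 4

4


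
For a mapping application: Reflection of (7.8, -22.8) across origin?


Reflection over origin: (x,y) -> (-x,-y)
(7.8, -22.8) -> (-7.8, 22.8)

(-7.8, 22.8)


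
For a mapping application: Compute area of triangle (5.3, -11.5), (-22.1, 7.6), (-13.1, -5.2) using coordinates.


Area = |x_A(y_B-y_C) + x_B(y_C-y_A) + x_C(y_A-y_B)|/2
= |67.84 + (-139.23) + 250.21|/2
= 178.82/2 = 89.41

89.41


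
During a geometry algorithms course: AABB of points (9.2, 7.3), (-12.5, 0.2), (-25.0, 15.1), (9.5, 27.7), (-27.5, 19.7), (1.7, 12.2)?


x range: [-27.5, 9.5]
y range: [0.2, 27.7]
Bounding box: (-27.5,0.2) to (9.5,27.7)

(-27.5,0.2) to (9.5,27.7)


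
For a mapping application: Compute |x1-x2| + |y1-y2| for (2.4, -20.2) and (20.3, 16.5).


|2.4-20.3| + |(-20.2)-16.5| = 17.9 + 36.7 = 54.6

54.6


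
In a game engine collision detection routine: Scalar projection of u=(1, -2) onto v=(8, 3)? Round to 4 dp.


u.v = 2, |v| = sqrt(73) = 8.544
Scalar projection = u.v / |v| = 2 / sqrt(73) = 0.2341

0.2341


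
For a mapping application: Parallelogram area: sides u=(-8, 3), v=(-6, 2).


|u x v| = |(-8)*2 - 3*(-6)|
= |(-16) - (-18)| = 2

2


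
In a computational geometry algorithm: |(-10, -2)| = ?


|u| = sqrt((-10)^2 + (-2)^2) = sqrt(104) = 10.198

10.198


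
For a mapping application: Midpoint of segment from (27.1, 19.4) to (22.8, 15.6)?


M = ((27.1+22.8)/2, (19.4+15.6)/2)
= (24.95, 17.5)

(24.95, 17.5)


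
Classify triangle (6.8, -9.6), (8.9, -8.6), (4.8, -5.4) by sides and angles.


Side lengths squared: AB^2=5.41, BC^2=27.05, CA^2=21.64
Sorted: [5.41, 21.64, 27.05]
By sides: Scalene, By angles: Right

Scalene, Right


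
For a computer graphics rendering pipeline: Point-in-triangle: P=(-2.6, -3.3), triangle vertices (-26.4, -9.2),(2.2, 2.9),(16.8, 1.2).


Cross products: AB x AP = -119.24, BC x BP = -98.68, CA x CP = -7.36
All same sign? yes

Yes, inside


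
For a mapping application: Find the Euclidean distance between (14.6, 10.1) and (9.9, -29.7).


dx=-4.7, dy=-39.8
d^2 = (-4.7)^2 + (-39.8)^2 = 1606.13
d = sqrt(1606.13) = 40.0766

40.0766


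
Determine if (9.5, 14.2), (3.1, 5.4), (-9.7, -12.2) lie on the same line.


Cross product: (3.1-9.5)*((-12.2)-14.2) - (5.4-14.2)*((-9.7)-9.5)
= 0

Yes, collinear


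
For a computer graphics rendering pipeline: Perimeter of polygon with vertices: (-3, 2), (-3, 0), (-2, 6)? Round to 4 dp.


Sides: (-3, 2)->(-3, 0): sqrt(4) = 2, (-3, 0)->(-2, 6): sqrt(37) = 6.082763, (-2, 6)->(-3, 2): sqrt(17) = 4.123106
Sum = 12.205869
Perimeter = 12.2059

12.2059


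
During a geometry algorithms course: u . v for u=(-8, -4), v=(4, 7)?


u . v = u_x*v_x + u_y*v_y = (-8)*4 + (-4)*7
= (-32) + (-28) = -60

-60


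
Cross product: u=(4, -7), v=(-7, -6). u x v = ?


u x v = u_x*v_y - u_y*v_x = 4*(-6) - (-7)*(-7)
= (-24) - 49 = -73

-73


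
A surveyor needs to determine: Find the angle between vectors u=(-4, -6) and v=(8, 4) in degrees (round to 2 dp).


u.v = -56, |u| = sqrt(52) = 7.2111, |v| = sqrt(80) = 8.9443
cos(theta) = u.v/(|u||v|) = -56/sqrt(4160) = -0.868243
theta = acos(-0.868243) = 150.26 degrees

150.26 degrees


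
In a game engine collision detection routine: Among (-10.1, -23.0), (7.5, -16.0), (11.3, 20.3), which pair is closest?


d(P0,P1) = 18.941, d(P0,P2) = 48.2996, d(P1,P2) = 36.4984
Closest: P0 and P1

Closest pair: (-10.1, -23.0) and (7.5, -16.0), distance = 18.941


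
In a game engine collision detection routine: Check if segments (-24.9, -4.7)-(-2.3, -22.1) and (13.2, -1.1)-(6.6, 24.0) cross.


Cross products: d1=980.07, d2=527.65, d3=744.3, d4=1196.72
d1*d2 < 0 and d3*d4 < 0? no

No, they don't intersect


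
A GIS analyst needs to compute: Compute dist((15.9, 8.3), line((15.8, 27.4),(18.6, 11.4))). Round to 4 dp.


|cross product| = 51.88
|line direction| = sqrt(263.84) = 16.2432
Distance = 51.88/sqrt(263.84) = 3.194

3.194


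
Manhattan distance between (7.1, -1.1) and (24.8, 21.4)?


|7.1-24.8| + |(-1.1)-21.4| = 17.7 + 22.5 = 40.2

40.2


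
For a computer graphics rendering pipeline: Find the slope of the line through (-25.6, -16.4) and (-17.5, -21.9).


slope = (y2-y1)/(x2-x1) = ((-21.9)-(-16.4))/((-17.5)-(-25.6)) = (-5.5)/8.1 = -0.679

-0.679


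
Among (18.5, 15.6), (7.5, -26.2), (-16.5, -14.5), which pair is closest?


d(P0,P1) = 43.2231, d(P0,P2) = 46.1629, d(P1,P2) = 26.7
Closest: P1 and P2

Closest pair: (7.5, -26.2) and (-16.5, -14.5), distance = 26.7


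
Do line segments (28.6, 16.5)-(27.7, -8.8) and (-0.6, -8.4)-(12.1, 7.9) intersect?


Cross products: d1=-159.73, d2=-466.37, d3=-716.35, d4=-409.71
d1*d2 < 0 and d3*d4 < 0? no

No, they don't intersect


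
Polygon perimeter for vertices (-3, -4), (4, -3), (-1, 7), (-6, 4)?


Sides: (-3, -4)->(4, -3): sqrt(50) = 7.071068, (4, -3)->(-1, 7): sqrt(125) = 11.18034, (-1, 7)->(-6, 4): sqrt(34) = 5.830952, (-6, 4)->(-3, -4): sqrt(73) = 8.544004
Sum = 32.626364
Perimeter = 32.6264

32.6264


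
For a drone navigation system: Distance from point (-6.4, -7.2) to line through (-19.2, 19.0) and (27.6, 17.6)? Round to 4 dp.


|cross product| = 1208.24
|line direction| = sqrt(2192.2) = 46.8209
Distance = 1208.24/sqrt(2192.2) = 25.8056

25.8056


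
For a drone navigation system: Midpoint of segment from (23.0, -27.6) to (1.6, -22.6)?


M = ((23+1.6)/2, ((-27.6)+(-22.6))/2)
= (12.3, -25.1)

(12.3, -25.1)


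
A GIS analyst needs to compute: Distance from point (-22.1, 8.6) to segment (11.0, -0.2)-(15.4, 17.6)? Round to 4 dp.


Project P onto AB: t = 0.0327 (clamped to [0,1])
Closest point on segment: (11.144, 0.3824)
Distance: 34.2446

34.2446


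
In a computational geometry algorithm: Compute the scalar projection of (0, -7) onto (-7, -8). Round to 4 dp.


u.v = 56, |v| = sqrt(113) = 10.6301
Scalar projection = u.v / |v| = 56 / sqrt(113) = 5.268

5.268


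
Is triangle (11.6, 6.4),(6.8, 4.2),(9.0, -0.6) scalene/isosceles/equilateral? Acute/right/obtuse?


Side lengths squared: AB^2=27.88, BC^2=27.88, CA^2=55.76
Sorted: [27.88, 27.88, 55.76]
By sides: Isosceles, By angles: Right

Isosceles, Right


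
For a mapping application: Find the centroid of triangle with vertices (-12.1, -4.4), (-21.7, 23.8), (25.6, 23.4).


Centroid = ((x_A+x_B+x_C)/3, (y_A+y_B+y_C)/3)
= (((-12.1)+(-21.7)+25.6)/3, ((-4.4)+23.8+23.4)/3)
= (-2.7333, 14.2667)

(-2.7333, 14.2667)


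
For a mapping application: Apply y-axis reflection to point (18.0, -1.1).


Reflection over y-axis: (x,y) -> (-x,y)
(18, -1.1) -> (-18, -1.1)

(-18, -1.1)


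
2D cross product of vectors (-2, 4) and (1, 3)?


u x v = u_x*v_y - u_y*v_x = (-2)*3 - 4*1
= (-6) - 4 = -10

-10


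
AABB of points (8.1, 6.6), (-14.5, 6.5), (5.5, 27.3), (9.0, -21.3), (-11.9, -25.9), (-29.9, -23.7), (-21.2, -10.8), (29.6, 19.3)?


x range: [-29.9, 29.6]
y range: [-25.9, 27.3]
Bounding box: (-29.9,-25.9) to (29.6,27.3)

(-29.9,-25.9) to (29.6,27.3)


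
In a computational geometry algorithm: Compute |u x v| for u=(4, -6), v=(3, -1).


|u x v| = |4*(-1) - (-6)*3|
= |(-4) - (-18)| = 14

14


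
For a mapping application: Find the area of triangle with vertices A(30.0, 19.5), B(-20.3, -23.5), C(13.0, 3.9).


Area = |x_A(y_B-y_C) + x_B(y_C-y_A) + x_C(y_A-y_B)|/2
= |(-822) + 316.68 + 559|/2
= 53.68/2 = 26.84

26.84


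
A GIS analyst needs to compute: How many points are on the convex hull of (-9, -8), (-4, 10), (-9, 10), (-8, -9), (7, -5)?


Convex hull vertices (CCW): (-9, -8), (-8, -9), (7, -5), (-4, 10), (-9, 10)
Count = 5

5


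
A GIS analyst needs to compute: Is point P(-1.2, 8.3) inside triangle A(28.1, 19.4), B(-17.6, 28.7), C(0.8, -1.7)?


Cross products: AB x AP = 779.76, BC x BP = 123.2, CA x CP = 315.2
All same sign? yes

Yes, inside


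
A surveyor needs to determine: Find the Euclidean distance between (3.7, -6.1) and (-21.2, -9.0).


dx=-24.9, dy=-2.9
d^2 = (-24.9)^2 + (-2.9)^2 = 628.42
d = sqrt(628.42) = 25.0683

25.0683


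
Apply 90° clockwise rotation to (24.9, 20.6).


90° CW: (x,y) -> (y, -x)
(24.9,20.6) -> (20.6, -24.9)

(20.6, -24.9)


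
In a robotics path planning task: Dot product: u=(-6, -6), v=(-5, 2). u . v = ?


u . v = u_x*v_x + u_y*v_y = (-6)*(-5) + (-6)*2
= 30 + (-12) = 18

18


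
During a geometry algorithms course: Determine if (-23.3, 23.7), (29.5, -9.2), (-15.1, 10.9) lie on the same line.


Cross product: (29.5-(-23.3))*(10.9-23.7) - ((-9.2)-23.7)*((-15.1)-(-23.3))
= -406.06

No, not collinear


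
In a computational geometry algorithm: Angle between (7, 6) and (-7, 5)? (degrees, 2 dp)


u.v = -19, |u| = sqrt(85) = 9.2195, |v| = sqrt(74) = 8.6023
cos(theta) = u.v/(|u||v|) = -19/sqrt(6290) = -0.239568
theta = acos(-0.239568) = 103.86 degrees

103.86 degrees


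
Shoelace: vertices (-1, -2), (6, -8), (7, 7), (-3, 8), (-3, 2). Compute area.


Shoelace sum: ((-1)*(-8) - 6*(-2)) + (6*7 - 7*(-8)) + (7*8 - (-3)*7) + ((-3)*2 - (-3)*8) + ((-3)*(-2) - (-1)*2)
= 221
Area = |221|/2 = 110.5

110.5


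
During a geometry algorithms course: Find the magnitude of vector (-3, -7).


|u| = sqrt((-3)^2 + (-7)^2) = sqrt(58) = 7.6158

7.6158


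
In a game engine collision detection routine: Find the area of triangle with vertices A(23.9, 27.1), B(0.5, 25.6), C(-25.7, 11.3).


Area = |x_A(y_B-y_C) + x_B(y_C-y_A) + x_C(y_A-y_B)|/2
= |341.77 + (-7.9) + (-38.55)|/2
= 295.32/2 = 147.66

147.66


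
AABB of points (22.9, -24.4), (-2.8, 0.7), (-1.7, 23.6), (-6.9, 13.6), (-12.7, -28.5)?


x range: [-12.7, 22.9]
y range: [-28.5, 23.6]
Bounding box: (-12.7,-28.5) to (22.9,23.6)

(-12.7,-28.5) to (22.9,23.6)


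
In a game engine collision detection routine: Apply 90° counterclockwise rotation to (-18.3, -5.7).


90° CCW: (x,y) -> (-y, x)
(-18.3,-5.7) -> (5.7, -18.3)

(5.7, -18.3)


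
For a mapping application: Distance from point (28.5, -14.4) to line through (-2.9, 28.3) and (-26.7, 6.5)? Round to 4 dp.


|cross product| = 1700.78
|line direction| = sqrt(1041.68) = 32.2751
Distance = 1700.78/sqrt(1041.68) = 52.6964

52.6964


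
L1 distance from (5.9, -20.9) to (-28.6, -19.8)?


|5.9-(-28.6)| + |(-20.9)-(-19.8)| = 34.5 + 1.1 = 35.6

35.6


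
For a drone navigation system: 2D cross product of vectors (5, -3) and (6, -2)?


u x v = u_x*v_y - u_y*v_x = 5*(-2) - (-3)*6
= (-10) - (-18) = 8

8


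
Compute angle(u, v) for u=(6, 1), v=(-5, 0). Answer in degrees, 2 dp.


u.v = -30, |u| = sqrt(37) = 6.0828, |v| = sqrt(25) = 5
cos(theta) = u.v/(|u||v|) = -30/sqrt(925) = -0.986394
theta = acos(-0.986394) = 170.54 degrees

170.54 degrees


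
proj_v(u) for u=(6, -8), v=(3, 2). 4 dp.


u.v = 2, |v| = sqrt(13) = 3.6056
Scalar projection = u.v / |v| = 2 / sqrt(13) = 0.5547

0.5547


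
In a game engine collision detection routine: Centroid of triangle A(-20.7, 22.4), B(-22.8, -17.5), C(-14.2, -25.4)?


Centroid = ((x_A+x_B+x_C)/3, (y_A+y_B+y_C)/3)
= (((-20.7)+(-22.8)+(-14.2))/3, (22.4+(-17.5)+(-25.4))/3)
= (-19.2333, -6.8333)

(-19.2333, -6.8333)


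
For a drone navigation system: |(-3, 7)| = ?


|u| = sqrt((-3)^2 + 7^2) = sqrt(58) = 7.6158

7.6158


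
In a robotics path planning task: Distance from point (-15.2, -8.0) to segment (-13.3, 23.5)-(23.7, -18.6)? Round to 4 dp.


Project P onto AB: t = 0.3998 (clamped to [0,1])
Closest point on segment: (1.4916, 6.6696)
Distance: 22.2217

22.2217


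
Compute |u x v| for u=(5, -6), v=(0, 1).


|u x v| = |5*1 - (-6)*0|
= |5 - 0| = 5

5


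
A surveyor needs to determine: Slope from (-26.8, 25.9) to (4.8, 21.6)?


slope = (y2-y1)/(x2-x1) = (21.6-25.9)/(4.8-(-26.8)) = (-4.3)/31.6 = -0.1361

-0.1361


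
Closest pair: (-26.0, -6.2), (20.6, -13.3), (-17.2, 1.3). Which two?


d(P0,P1) = 47.1378, d(P0,P2) = 11.5624, d(P1,P2) = 40.5216
Closest: P0 and P2

Closest pair: (-26.0, -6.2) and (-17.2, 1.3), distance = 11.5624


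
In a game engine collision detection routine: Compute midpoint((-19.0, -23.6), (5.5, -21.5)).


M = (((-19)+5.5)/2, ((-23.6)+(-21.5))/2)
= (-6.75, -22.55)

(-6.75, -22.55)


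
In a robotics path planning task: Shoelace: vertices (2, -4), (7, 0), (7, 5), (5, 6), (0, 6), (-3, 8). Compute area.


Shoelace sum: (2*0 - 7*(-4)) + (7*5 - 7*0) + (7*6 - 5*5) + (5*6 - 0*6) + (0*8 - (-3)*6) + ((-3)*(-4) - 2*8)
= 124
Area = |124|/2 = 62

62


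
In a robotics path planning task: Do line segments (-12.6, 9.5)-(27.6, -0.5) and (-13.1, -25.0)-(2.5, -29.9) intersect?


Cross products: d1=540.65, d2=581.63, d3=-1391.9, d4=-1432.88
d1*d2 < 0 and d3*d4 < 0? no

No, they don't intersect


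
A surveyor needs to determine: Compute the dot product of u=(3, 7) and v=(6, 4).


u . v = u_x*v_x + u_y*v_y = 3*6 + 7*4
= 18 + 28 = 46

46


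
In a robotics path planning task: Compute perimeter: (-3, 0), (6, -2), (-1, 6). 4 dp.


Sides: (-3, 0)->(6, -2): sqrt(85) = 9.219544, (6, -2)->(-1, 6): sqrt(113) = 10.630146, (-1, 6)->(-3, 0): sqrt(40) = 6.324555
Sum = 26.174245
Perimeter = 26.1742

26.1742


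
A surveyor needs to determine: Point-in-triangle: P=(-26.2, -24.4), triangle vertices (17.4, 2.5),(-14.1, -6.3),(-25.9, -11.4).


Cross products: AB x AP = 463.67, BC x BP = 151.87, CA x CP = -558.73
All same sign? no

No, outside


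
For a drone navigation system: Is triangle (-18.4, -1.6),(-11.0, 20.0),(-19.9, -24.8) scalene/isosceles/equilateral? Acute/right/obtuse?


Side lengths squared: AB^2=521.32, BC^2=2086.25, CA^2=540.49
Sorted: [521.32, 540.49, 2086.25]
By sides: Scalene, By angles: Obtuse

Scalene, Obtuse


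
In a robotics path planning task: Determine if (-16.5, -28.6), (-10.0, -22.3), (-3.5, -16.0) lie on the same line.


Cross product: ((-10)-(-16.5))*((-16)-(-28.6)) - ((-22.3)-(-28.6))*((-3.5)-(-16.5))
= 0

Yes, collinear


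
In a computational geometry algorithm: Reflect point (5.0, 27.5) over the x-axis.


Reflection over x-axis: (x,y) -> (x,-y)
(5, 27.5) -> (5, -27.5)

(5, -27.5)


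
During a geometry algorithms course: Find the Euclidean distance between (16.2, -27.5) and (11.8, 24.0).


dx=-4.4, dy=51.5
d^2 = (-4.4)^2 + 51.5^2 = 2671.61
d = sqrt(2671.61) = 51.6876

51.6876


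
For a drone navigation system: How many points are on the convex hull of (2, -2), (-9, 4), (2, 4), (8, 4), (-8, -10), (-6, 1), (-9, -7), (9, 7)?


Convex hull vertices (CCW): (-9, -7), (-8, -10), (2, -2), (8, 4), (9, 7), (-9, 4)
Count = 6

6


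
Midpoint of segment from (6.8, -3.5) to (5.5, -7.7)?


M = ((6.8+5.5)/2, ((-3.5)+(-7.7))/2)
= (6.15, -5.6)

(6.15, -5.6)


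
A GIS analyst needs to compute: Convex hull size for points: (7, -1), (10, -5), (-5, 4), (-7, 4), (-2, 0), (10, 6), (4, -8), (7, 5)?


Convex hull vertices (CCW): (-7, 4), (4, -8), (10, -5), (10, 6)
Count = 4

4


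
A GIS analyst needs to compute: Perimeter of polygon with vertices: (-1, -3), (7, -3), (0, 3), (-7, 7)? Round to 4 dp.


Sides: (-1, -3)->(7, -3): sqrt(64) = 8, (7, -3)->(0, 3): sqrt(85) = 9.219544, (0, 3)->(-7, 7): sqrt(65) = 8.062258, (-7, 7)->(-1, -3): sqrt(136) = 11.661904
Sum = 36.943706
Perimeter = 36.9437

36.9437


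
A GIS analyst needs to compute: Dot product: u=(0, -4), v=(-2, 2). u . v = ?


u . v = u_x*v_x + u_y*v_y = 0*(-2) + (-4)*2
= 0 + (-8) = -8

-8


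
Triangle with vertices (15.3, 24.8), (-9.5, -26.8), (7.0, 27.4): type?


Side lengths squared: AB^2=3277.6, BC^2=3209.89, CA^2=75.65
Sorted: [75.65, 3209.89, 3277.6]
By sides: Scalene, By angles: Acute

Scalene, Acute


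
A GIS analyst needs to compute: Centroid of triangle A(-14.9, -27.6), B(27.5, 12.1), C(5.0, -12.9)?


Centroid = ((x_A+x_B+x_C)/3, (y_A+y_B+y_C)/3)
= (((-14.9)+27.5+5)/3, ((-27.6)+12.1+(-12.9))/3)
= (5.8667, -9.4667)

(5.8667, -9.4667)


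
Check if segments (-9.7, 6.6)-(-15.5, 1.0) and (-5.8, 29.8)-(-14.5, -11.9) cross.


Cross products: d1=39.21, d2=-153.93, d3=-112.72, d4=80.42
d1*d2 < 0 and d3*d4 < 0? yes

Yes, they intersect


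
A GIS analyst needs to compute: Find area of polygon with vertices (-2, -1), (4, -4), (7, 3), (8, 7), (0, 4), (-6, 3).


Shoelace sum: ((-2)*(-4) - 4*(-1)) + (4*3 - 7*(-4)) + (7*7 - 8*3) + (8*4 - 0*7) + (0*3 - (-6)*4) + ((-6)*(-1) - (-2)*3)
= 145
Area = |145|/2 = 72.5

72.5


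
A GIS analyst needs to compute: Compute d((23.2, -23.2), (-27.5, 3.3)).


dx=-50.7, dy=26.5
d^2 = (-50.7)^2 + 26.5^2 = 3272.74
d = sqrt(3272.74) = 57.2079

57.2079


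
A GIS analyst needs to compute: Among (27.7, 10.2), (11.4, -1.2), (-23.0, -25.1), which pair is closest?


d(P0,P1) = 19.891, d(P0,P2) = 61.7785, d(P1,P2) = 41.8876
Closest: P0 and P1

Closest pair: (27.7, 10.2) and (11.4, -1.2), distance = 19.891


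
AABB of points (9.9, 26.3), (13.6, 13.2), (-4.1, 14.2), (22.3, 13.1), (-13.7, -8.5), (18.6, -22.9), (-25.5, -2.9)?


x range: [-25.5, 22.3]
y range: [-22.9, 26.3]
Bounding box: (-25.5,-22.9) to (22.3,26.3)

(-25.5,-22.9) to (22.3,26.3)


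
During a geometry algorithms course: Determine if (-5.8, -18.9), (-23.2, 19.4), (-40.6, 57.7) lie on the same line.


Cross product: ((-23.2)-(-5.8))*(57.7-(-18.9)) - (19.4-(-18.9))*((-40.6)-(-5.8))
= 0

Yes, collinear


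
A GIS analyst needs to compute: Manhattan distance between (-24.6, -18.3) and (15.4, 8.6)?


|(-24.6)-15.4| + |(-18.3)-8.6| = 40 + 26.9 = 66.9

66.9


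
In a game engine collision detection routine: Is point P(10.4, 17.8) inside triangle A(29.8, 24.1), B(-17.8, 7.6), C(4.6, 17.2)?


Cross products: AB x AP = -20.22, BC x BP = -42.24, CA x CP = -24.9
All same sign? yes

Yes, inside


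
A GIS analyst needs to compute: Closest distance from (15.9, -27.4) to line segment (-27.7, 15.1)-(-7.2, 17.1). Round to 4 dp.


Project P onto AB: t = 1 (clamped to [0,1])
Closest point on segment: (-7.2, 17.1)
Distance: 50.1384

50.1384


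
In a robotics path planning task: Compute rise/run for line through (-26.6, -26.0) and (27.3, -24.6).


slope = (y2-y1)/(x2-x1) = ((-24.6)-(-26))/(27.3-(-26.6)) = 1.4/53.9 = 0.026

0.026


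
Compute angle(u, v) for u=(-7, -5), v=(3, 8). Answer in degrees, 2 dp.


u.v = -61, |u| = sqrt(74) = 8.6023, |v| = sqrt(73) = 8.544
cos(theta) = u.v/(|u||v|) = -61/sqrt(5402) = -0.829951
theta = acos(-0.829951) = 146.09 degrees

146.09 degrees


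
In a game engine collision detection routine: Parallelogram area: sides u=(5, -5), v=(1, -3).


|u x v| = |5*(-3) - (-5)*1|
= |(-15) - (-5)| = 10

10


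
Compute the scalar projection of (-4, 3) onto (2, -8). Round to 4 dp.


u.v = -32, |v| = sqrt(68) = 8.2462
Scalar projection = u.v / |v| = -32 / sqrt(68) = -3.8806

-3.8806


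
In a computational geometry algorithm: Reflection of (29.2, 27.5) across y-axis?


Reflection over y-axis: (x,y) -> (-x,y)
(29.2, 27.5) -> (-29.2, 27.5)

(-29.2, 27.5)


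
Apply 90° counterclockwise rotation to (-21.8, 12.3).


90° CCW: (x,y) -> (-y, x)
(-21.8,12.3) -> (-12.3, -21.8)

(-12.3, -21.8)


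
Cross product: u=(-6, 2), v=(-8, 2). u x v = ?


u x v = u_x*v_y - u_y*v_x = (-6)*2 - 2*(-8)
= (-12) - (-16) = 4

4


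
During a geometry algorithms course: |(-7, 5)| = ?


|u| = sqrt((-7)^2 + 5^2) = sqrt(74) = 8.6023

8.6023


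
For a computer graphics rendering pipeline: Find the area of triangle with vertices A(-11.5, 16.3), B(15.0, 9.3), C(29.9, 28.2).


Area = |x_A(y_B-y_C) + x_B(y_C-y_A) + x_C(y_A-y_B)|/2
= |217.35 + 178.5 + 209.3|/2
= 605.15/2 = 302.575

302.575


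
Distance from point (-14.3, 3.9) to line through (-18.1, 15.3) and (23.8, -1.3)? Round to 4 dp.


|cross product| = 414.58
|line direction| = sqrt(2031.17) = 45.0685
Distance = 414.58/sqrt(2031.17) = 9.1989

9.1989


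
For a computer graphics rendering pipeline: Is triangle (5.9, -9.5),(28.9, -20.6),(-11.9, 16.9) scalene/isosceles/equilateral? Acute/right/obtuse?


Side lengths squared: AB^2=652.21, BC^2=3070.89, CA^2=1013.8
Sorted: [652.21, 1013.8, 3070.89]
By sides: Scalene, By angles: Obtuse

Scalene, Obtuse


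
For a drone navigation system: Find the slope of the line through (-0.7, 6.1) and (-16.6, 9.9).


slope = (y2-y1)/(x2-x1) = (9.9-6.1)/((-16.6)-(-0.7)) = 3.8/(-15.9) = -0.239

-0.239


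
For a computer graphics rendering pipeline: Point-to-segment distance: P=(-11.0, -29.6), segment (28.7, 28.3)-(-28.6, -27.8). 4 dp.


Project P onto AB: t = 0.8589 (clamped to [0,1])
Closest point on segment: (-20.5136, -19.8829)
Distance: 13.5989

13.5989


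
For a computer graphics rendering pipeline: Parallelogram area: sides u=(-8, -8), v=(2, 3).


|u x v| = |(-8)*3 - (-8)*2|
= |(-24) - (-16)| = 8

8


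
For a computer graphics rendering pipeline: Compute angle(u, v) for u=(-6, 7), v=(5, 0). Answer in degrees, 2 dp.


u.v = -30, |u| = sqrt(85) = 9.2195, |v| = sqrt(25) = 5
cos(theta) = u.v/(|u||v|) = -30/sqrt(2125) = -0.650791
theta = acos(-0.650791) = 130.6 degrees

130.6 degrees


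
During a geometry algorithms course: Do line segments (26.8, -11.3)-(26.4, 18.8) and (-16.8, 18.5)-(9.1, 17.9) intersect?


Cross products: d1=-745.66, d2=33.69, d3=1300.44, d4=521.09
d1*d2 < 0 and d3*d4 < 0? no

No, they don't intersect


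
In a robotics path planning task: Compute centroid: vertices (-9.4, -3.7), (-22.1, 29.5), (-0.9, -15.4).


Centroid = ((x_A+x_B+x_C)/3, (y_A+y_B+y_C)/3)
= (((-9.4)+(-22.1)+(-0.9))/3, ((-3.7)+29.5+(-15.4))/3)
= (-10.8, 3.4667)

(-10.8, 3.4667)


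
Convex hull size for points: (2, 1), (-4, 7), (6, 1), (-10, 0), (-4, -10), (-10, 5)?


Convex hull vertices (CCW): (-10, 0), (-4, -10), (6, 1), (-4, 7), (-10, 5)
Count = 5

5


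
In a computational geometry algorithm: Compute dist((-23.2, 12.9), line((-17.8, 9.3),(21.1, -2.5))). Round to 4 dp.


|cross product| = 76.32
|line direction| = sqrt(1652.45) = 40.6503
Distance = 76.32/sqrt(1652.45) = 1.8775

1.8775


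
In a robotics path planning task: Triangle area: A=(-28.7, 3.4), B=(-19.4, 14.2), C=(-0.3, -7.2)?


Area = |x_A(y_B-y_C) + x_B(y_C-y_A) + x_C(y_A-y_B)|/2
= |(-614.18) + 205.64 + 3.24|/2
= 405.3/2 = 202.65

202.65


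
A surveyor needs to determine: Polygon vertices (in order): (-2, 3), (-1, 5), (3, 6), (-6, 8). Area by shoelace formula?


Shoelace sum: ((-2)*5 - (-1)*3) + ((-1)*6 - 3*5) + (3*8 - (-6)*6) + ((-6)*3 - (-2)*8)
= 30
Area = |30|/2 = 15

15


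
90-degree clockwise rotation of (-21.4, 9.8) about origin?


90° CW: (x,y) -> (y, -x)
(-21.4,9.8) -> (9.8, 21.4)

(9.8, 21.4)


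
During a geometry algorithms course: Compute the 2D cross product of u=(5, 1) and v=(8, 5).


u x v = u_x*v_y - u_y*v_x = 5*5 - 1*8
= 25 - 8 = 17

17


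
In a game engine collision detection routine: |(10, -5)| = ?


|u| = sqrt(10^2 + (-5)^2) = sqrt(125) = 11.1803

11.1803


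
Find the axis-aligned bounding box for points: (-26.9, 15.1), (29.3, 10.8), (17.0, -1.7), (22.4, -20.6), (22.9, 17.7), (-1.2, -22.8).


x range: [-26.9, 29.3]
y range: [-22.8, 17.7]
Bounding box: (-26.9,-22.8) to (29.3,17.7)

(-26.9,-22.8) to (29.3,17.7)


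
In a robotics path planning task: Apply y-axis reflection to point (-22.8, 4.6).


Reflection over y-axis: (x,y) -> (-x,y)
(-22.8, 4.6) -> (22.8, 4.6)

(22.8, 4.6)


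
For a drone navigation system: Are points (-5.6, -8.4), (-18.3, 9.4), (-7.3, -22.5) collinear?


Cross product: ((-18.3)-(-5.6))*((-22.5)-(-8.4)) - (9.4-(-8.4))*((-7.3)-(-5.6))
= 209.33

No, not collinear


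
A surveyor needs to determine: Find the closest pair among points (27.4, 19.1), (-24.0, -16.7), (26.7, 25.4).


d(P0,P1) = 62.6386, d(P0,P2) = 6.3388, d(P1,P2) = 65.9007
Closest: P0 and P2

Closest pair: (27.4, 19.1) and (26.7, 25.4), distance = 6.3388


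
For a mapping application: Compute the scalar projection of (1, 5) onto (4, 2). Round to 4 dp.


u.v = 14, |v| = sqrt(20) = 4.4721
Scalar projection = u.v / |v| = 14 / sqrt(20) = 3.1305

3.1305


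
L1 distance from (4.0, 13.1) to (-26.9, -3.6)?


|4-(-26.9)| + |13.1-(-3.6)| = 30.9 + 16.7 = 47.6

47.6


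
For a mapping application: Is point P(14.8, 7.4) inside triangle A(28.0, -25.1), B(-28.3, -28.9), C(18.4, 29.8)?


Cross products: AB x AP = -1879.91, BC x BP = -834.76, CA x CP = -412.68
All same sign? yes

Yes, inside


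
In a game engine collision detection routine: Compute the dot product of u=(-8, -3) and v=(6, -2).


u . v = u_x*v_x + u_y*v_y = (-8)*6 + (-3)*(-2)
= (-48) + 6 = -42

-42


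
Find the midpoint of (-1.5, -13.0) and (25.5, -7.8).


M = (((-1.5)+25.5)/2, ((-13)+(-7.8))/2)
= (12, -10.4)

(12, -10.4)


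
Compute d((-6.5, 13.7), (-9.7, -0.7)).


dx=-3.2, dy=-14.4
d^2 = (-3.2)^2 + (-14.4)^2 = 217.6
d = sqrt(217.6) = 14.7513

14.7513


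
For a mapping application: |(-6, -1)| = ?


|u| = sqrt((-6)^2 + (-1)^2) = sqrt(37) = 6.0828

6.0828


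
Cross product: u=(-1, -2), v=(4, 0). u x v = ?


u x v = u_x*v_y - u_y*v_x = (-1)*0 - (-2)*4
= 0 - (-8) = 8

8


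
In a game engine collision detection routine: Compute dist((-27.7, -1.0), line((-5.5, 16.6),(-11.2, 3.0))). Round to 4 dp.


|cross product| = 201.6
|line direction| = sqrt(217.45) = 14.7462
Distance = 201.6/sqrt(217.45) = 13.6713

13.6713


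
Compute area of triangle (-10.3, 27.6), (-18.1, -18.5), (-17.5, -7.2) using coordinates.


Area = |x_A(y_B-y_C) + x_B(y_C-y_A) + x_C(y_A-y_B)|/2
= |116.39 + 629.88 + (-806.75)|/2
= 60.48/2 = 30.24

30.24


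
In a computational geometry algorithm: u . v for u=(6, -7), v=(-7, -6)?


u . v = u_x*v_x + u_y*v_y = 6*(-7) + (-7)*(-6)
= (-42) + 42 = 0

0


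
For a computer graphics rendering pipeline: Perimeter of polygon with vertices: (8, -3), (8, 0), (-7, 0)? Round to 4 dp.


Sides: (8, -3)->(8, 0): sqrt(9) = 3, (8, 0)->(-7, 0): sqrt(225) = 15, (-7, 0)->(8, -3): sqrt(234) = 15.297059
Sum = 33.297059
Perimeter = 33.2971

33.2971


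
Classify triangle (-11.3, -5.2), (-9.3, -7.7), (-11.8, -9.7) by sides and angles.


Side lengths squared: AB^2=10.25, BC^2=10.25, CA^2=20.5
Sorted: [10.25, 10.25, 20.5]
By sides: Isosceles, By angles: Right

Isosceles, Right


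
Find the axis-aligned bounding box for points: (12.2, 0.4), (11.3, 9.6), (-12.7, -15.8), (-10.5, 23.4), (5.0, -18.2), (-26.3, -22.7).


x range: [-26.3, 12.2]
y range: [-22.7, 23.4]
Bounding box: (-26.3,-22.7) to (12.2,23.4)

(-26.3,-22.7) to (12.2,23.4)


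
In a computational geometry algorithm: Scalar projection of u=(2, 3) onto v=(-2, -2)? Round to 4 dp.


u.v = -10, |v| = sqrt(8) = 2.8284
Scalar projection = u.v / |v| = -10 / sqrt(8) = -3.5355

-3.5355


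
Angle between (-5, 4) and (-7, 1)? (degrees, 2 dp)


u.v = 39, |u| = sqrt(41) = 6.4031, |v| = sqrt(50) = 7.0711
cos(theta) = u.v/(|u||v|) = 39/sqrt(2050) = 0.861366
theta = acos(0.861366) = 30.53 degrees

30.53 degrees


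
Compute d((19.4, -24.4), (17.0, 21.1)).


dx=-2.4, dy=45.5
d^2 = (-2.4)^2 + 45.5^2 = 2076.01
d = sqrt(2076.01) = 45.5633

45.5633


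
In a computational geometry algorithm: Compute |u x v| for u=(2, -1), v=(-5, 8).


|u x v| = |2*8 - (-1)*(-5)|
= |16 - 5| = 11

11


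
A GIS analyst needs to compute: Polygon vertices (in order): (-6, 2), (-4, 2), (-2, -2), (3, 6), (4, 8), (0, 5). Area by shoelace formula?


Shoelace sum: ((-6)*2 - (-4)*2) + ((-4)*(-2) - (-2)*2) + ((-2)*6 - 3*(-2)) + (3*8 - 4*6) + (4*5 - 0*8) + (0*2 - (-6)*5)
= 52
Area = |52|/2 = 26

26


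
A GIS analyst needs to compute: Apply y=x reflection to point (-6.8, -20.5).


Reflection over y=x: (x,y) -> (y,x)
(-6.8, -20.5) -> (-20.5, -6.8)

(-20.5, -6.8)


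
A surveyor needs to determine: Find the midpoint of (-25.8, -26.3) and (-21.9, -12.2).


M = (((-25.8)+(-21.9))/2, ((-26.3)+(-12.2))/2)
= (-23.85, -19.25)

(-23.85, -19.25)


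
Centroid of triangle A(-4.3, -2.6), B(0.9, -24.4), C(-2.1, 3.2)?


Centroid = ((x_A+x_B+x_C)/3, (y_A+y_B+y_C)/3)
= (((-4.3)+0.9+(-2.1))/3, ((-2.6)+(-24.4)+3.2)/3)
= (-1.8333, -7.9333)

(-1.8333, -7.9333)


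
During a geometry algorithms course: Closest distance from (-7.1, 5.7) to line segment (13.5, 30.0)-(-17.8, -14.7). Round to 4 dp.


Project P onto AB: t = 0.5813 (clamped to [0,1])
Closest point on segment: (-4.6948, 4.0158)
Distance: 2.9363

2.9363


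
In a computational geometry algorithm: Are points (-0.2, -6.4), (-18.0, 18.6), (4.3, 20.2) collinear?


Cross product: ((-18)-(-0.2))*(20.2-(-6.4)) - (18.6-(-6.4))*(4.3-(-0.2))
= -585.98

No, not collinear


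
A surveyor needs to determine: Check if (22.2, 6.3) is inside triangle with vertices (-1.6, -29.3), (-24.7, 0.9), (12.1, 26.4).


Cross products: AB x AP = -1541.12, BC x BP = -997.23, CA x CP = 837.94
All same sign? no

No, outside


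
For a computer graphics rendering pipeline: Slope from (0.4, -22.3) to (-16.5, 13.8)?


slope = (y2-y1)/(x2-x1) = (13.8-(-22.3))/((-16.5)-0.4) = 36.1/(-16.9) = -2.1361

-2.1361


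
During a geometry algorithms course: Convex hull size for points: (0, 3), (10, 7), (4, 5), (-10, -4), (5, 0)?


Convex hull vertices (CCW): (-10, -4), (5, 0), (10, 7), (4, 5), (0, 3)
Count = 5

5


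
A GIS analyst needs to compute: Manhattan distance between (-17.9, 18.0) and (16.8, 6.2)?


|(-17.9)-16.8| + |18-6.2| = 34.7 + 11.8 = 46.5

46.5


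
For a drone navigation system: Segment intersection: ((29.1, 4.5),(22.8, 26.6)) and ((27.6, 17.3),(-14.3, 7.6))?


Cross products: d1=550.87, d2=-436.23, d3=-47.49, d4=939.61
d1*d2 < 0 and d3*d4 < 0? yes

Yes, they intersect


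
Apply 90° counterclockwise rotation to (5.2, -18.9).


90° CCW: (x,y) -> (-y, x)
(5.2,-18.9) -> (18.9, 5.2)

(18.9, 5.2)


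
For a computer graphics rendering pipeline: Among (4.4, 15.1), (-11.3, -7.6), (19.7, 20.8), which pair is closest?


d(P0,P1) = 27.6004, d(P0,P2) = 16.3273, d(P1,P2) = 42.0424
Closest: P0 and P2

Closest pair: (4.4, 15.1) and (19.7, 20.8), distance = 16.3273


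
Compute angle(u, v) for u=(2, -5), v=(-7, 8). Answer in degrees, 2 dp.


u.v = -54, |u| = sqrt(29) = 5.3852, |v| = sqrt(113) = 10.6301
cos(theta) = u.v/(|u||v|) = -54/sqrt(3277) = -0.943312
theta = acos(-0.943312) = 160.62 degrees

160.62 degrees


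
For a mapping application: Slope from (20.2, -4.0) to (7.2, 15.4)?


slope = (y2-y1)/(x2-x1) = (15.4-(-4))/(7.2-20.2) = 19.4/(-13) = -1.4923

-1.4923


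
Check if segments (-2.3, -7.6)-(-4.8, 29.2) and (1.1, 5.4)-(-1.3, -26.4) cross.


Cross products: d1=-76.92, d2=-244.74, d3=-157.62, d4=10.2
d1*d2 < 0 and d3*d4 < 0? no

No, they don't intersect


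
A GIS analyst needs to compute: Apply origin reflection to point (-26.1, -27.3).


Reflection over origin: (x,y) -> (-x,-y)
(-26.1, -27.3) -> (26.1, 27.3)

(26.1, 27.3)


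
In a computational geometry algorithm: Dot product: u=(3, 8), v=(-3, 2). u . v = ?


u . v = u_x*v_x + u_y*v_y = 3*(-3) + 8*2
= (-9) + 16 = 7

7


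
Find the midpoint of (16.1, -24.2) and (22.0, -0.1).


M = ((16.1+22)/2, ((-24.2)+(-0.1))/2)
= (19.05, -12.15)

(19.05, -12.15)


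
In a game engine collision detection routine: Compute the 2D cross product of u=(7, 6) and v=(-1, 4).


u x v = u_x*v_y - u_y*v_x = 7*4 - 6*(-1)
= 28 - (-6) = 34

34


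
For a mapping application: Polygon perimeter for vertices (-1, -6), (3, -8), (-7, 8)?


Sides: (-1, -6)->(3, -8): sqrt(20) = 4.472136, (3, -8)->(-7, 8): sqrt(356) = 18.867962, (-7, 8)->(-1, -6): sqrt(232) = 15.231546
Sum = 38.571644
Perimeter = 38.5716

38.5716


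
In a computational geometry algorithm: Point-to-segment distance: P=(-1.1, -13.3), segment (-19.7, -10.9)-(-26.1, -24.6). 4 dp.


Project P onto AB: t = 0 (clamped to [0,1])
Closest point on segment: (-19.7, -10.9)
Distance: 18.7542

18.7542


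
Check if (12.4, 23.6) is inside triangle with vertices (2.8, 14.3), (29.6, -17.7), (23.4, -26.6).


Cross products: AB x AP = 556.44, BC x BP = -409.14, CA x CP = -584.22
All same sign? no

No, outside


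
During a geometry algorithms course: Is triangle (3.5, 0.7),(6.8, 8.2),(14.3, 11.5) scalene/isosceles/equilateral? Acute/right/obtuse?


Side lengths squared: AB^2=67.14, BC^2=67.14, CA^2=233.28
Sorted: [67.14, 67.14, 233.28]
By sides: Isosceles, By angles: Obtuse

Isosceles, Obtuse


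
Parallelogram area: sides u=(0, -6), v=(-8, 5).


|u x v| = |0*5 - (-6)*(-8)|
= |0 - 48| = 48

48


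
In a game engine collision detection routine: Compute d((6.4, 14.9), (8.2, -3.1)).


dx=1.8, dy=-18
d^2 = 1.8^2 + (-18)^2 = 327.24
d = sqrt(327.24) = 18.0898

18.0898


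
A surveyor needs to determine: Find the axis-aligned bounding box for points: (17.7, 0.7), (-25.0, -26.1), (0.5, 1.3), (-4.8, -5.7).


x range: [-25, 17.7]
y range: [-26.1, 1.3]
Bounding box: (-25,-26.1) to (17.7,1.3)

(-25,-26.1) to (17.7,1.3)


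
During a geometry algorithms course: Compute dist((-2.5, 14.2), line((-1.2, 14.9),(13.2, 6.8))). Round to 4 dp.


|cross product| = 20.61
|line direction| = sqrt(272.97) = 16.5218
Distance = 20.61/sqrt(272.97) = 1.2474

1.2474


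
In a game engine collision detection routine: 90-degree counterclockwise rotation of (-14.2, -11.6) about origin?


90° CCW: (x,y) -> (-y, x)
(-14.2,-11.6) -> (11.6, -14.2)

(11.6, -14.2)


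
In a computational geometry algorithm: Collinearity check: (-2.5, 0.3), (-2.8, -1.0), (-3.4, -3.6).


Cross product: ((-2.8)-(-2.5))*((-3.6)-0.3) - ((-1)-0.3)*((-3.4)-(-2.5))
= 0

Yes, collinear


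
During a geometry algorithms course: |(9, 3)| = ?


|u| = sqrt(9^2 + 3^2) = sqrt(90) = 9.4868

9.4868


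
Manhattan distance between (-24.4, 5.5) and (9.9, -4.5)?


|(-24.4)-9.9| + |5.5-(-4.5)| = 34.3 + 10 = 44.3

44.3


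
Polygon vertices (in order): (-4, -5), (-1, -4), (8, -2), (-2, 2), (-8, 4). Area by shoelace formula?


Shoelace sum: ((-4)*(-4) - (-1)*(-5)) + ((-1)*(-2) - 8*(-4)) + (8*2 - (-2)*(-2)) + ((-2)*4 - (-8)*2) + ((-8)*(-5) - (-4)*4)
= 121
Area = |121|/2 = 60.5

60.5


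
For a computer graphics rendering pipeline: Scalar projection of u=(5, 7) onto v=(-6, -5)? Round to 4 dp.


u.v = -65, |v| = sqrt(61) = 7.8102
Scalar projection = u.v / |v| = -65 / sqrt(61) = -8.3224

-8.3224


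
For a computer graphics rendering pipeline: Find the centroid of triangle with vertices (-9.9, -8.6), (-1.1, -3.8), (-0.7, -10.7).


Centroid = ((x_A+x_B+x_C)/3, (y_A+y_B+y_C)/3)
= (((-9.9)+(-1.1)+(-0.7))/3, ((-8.6)+(-3.8)+(-10.7))/3)
= (-3.9, -7.7)

(-3.9, -7.7)


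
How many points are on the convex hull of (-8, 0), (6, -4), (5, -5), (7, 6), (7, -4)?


Convex hull vertices (CCW): (-8, 0), (5, -5), (7, -4), (7, 6)
Count = 4

4


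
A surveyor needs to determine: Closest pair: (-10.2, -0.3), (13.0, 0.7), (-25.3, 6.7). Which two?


d(P0,P1) = 23.2215, d(P0,P2) = 16.6436, d(P1,P2) = 38.7671
Closest: P0 and P2

Closest pair: (-10.2, -0.3) and (-25.3, 6.7), distance = 16.6436


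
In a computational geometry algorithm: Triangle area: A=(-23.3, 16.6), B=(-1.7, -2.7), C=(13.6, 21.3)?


Area = |x_A(y_B-y_C) + x_B(y_C-y_A) + x_C(y_A-y_B)|/2
= |559.2 + (-7.99) + 262.48|/2
= 813.69/2 = 406.845

406.845


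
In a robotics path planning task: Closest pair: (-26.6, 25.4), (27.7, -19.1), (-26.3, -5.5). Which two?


d(P0,P1) = 70.205, d(P0,P2) = 30.9015, d(P1,P2) = 55.6863
Closest: P0 and P2

Closest pair: (-26.6, 25.4) and (-26.3, -5.5), distance = 30.9015


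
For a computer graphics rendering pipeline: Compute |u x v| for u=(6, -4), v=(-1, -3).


|u x v| = |6*(-3) - (-4)*(-1)|
= |(-18) - 4| = 22

22


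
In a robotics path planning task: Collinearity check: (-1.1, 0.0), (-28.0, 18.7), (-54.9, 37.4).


Cross product: ((-28)-(-1.1))*(37.4-0) - (18.7-0)*((-54.9)-(-1.1))
= 0

Yes, collinear
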